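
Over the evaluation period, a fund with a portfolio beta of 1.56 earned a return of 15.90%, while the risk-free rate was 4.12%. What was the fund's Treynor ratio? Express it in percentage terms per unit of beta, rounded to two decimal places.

7.55%

Treynor = (R_P − R_f) / β_P = (15.90% − 4.12%) / 1.5600 = 11.78% / 1.5600 = 7.55%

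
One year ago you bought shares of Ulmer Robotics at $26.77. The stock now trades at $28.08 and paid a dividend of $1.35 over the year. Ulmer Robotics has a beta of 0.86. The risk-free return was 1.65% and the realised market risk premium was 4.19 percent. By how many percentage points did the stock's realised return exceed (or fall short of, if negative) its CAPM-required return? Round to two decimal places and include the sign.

Realised HPR = (P1 + D1 − P0) / P0 = (28.08 + 1.35 − 26.77) / 26.77 = 2.66 / 26.77 = 9.9365%
CAPM required = R_f + β·MRP = 1.65% + 0.86 × 4.19% = 5.2534%
α = realised − required = 9.9365% − 5.2534% = +4.68%

+4.68%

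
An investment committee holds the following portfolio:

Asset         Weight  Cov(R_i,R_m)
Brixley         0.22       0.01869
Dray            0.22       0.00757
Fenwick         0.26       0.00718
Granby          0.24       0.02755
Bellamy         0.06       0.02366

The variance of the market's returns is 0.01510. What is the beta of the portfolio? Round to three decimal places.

β_Brixley = 0.01869 / 0.01510 = 1.2377
β_Dray = 0.00757 / 0.01510 = 0.5013
β_Fenwick = 0.00718 / 0.01510 = 0.4755
β_Granby = 0.02755 / 0.01510 = 1.8245
β_Bellamy = 0.02366 / 0.01510 = 1.5669
β_P = Σ w_i β_i = 0.22×1.2377 + 0.22×0.5013 + 0.26×0.4755 + 0.24×1.8245 + 0.06×1.5669 = 1.0381

1.038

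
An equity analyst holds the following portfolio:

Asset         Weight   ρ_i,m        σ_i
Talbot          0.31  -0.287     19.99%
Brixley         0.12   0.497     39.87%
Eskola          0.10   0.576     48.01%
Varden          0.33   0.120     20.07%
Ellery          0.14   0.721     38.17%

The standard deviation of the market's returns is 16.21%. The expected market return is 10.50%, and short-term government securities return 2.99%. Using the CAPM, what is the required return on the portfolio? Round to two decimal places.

6.70%

β_Talbot = -0.287 × 19.99% / 16.21% = -0.3539
β_Brixley = 0.497 × 39.87% / 16.21% = 1.2224
β_Eskola = 0.576 × 48.01% / 16.21% = 1.7060
β_Varden = 0.120 × 20.07% / 16.21% = 0.1486
β_Ellery = 0.721 × 38.17% / 16.21% = 1.6978
β_P = Σ w_i β_i = 0.31×-0.3539 + 0.12×1.2224 + 0.10×1.7060 + 0.33×0.1486 + 0.14×1.6978 = 0.4943
MRP = 10.50% − 2.99% = 7.51%
E(R_P) = R_f + β_P × MRP = 2.99% + 0.4943 × 7.51% = 6.70%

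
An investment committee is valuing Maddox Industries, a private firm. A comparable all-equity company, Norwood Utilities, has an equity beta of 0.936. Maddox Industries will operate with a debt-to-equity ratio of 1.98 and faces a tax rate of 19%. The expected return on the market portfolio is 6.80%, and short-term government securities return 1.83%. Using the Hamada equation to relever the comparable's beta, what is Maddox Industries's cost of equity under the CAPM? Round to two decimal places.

β_L = β_U × [1 + (1 − t)(D/E)] = 0.936 × [1 + (1 − 0.19) × 1.98]
    = 0.936 × [1 + 0.81 × 1.98] = 0.936 × 2.6038 = 2.4372
MRP = 6.80% − 1.83% = 4.97%
E(R) = R_f + β_L × MRP = 1.83% + 2.4372 × 4.97% = 13.94%

13.94%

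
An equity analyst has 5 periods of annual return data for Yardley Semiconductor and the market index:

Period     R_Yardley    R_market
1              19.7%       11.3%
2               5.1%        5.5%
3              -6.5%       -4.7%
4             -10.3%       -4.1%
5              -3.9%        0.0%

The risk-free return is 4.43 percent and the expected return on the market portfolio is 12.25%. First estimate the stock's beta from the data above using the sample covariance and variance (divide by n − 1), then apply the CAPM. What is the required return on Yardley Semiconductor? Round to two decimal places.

Mean R_i = (19.7 + 5.1 − 6.5 − 10.3 − 3.9) / 5 = 0.8200%
Mean R_m = (11.3 + 5.5 − 4.7 − 4.1 + 0.0) / 5 = 1.6000%
Σ(R_i − R̄_i)(R_m − R̄_m) = 316.8800  ⇒  Cov = 316.8800 / 4 = 79.2200
Σ(R_m − R̄_m)² = 184.0400  ⇒  Var(R_m) = 184.0400 / 4 = 46.0100
β = Cov / Var(R_m) = 79.2200 / 46.0100 = 1.7218
MRP = 12.25% − 4.43% = 7.82%
E(R) = R_f + β × MRP = 4.43% + 1.7218 × 7.82% = 17.89%

17.89%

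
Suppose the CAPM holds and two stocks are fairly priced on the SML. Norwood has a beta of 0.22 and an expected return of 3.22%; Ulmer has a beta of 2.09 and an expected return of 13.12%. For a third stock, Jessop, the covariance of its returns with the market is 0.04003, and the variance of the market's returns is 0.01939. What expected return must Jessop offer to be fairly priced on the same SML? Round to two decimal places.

MRP = (13.12% − 3.22%) / (2.09 − 0.22) = 5.2941%
R_f = 3.22% − 0.22 × 5.2941% = 2.0553%
β_Jessop = Cov / Var(R_m) = 0.04003 / 0.01939 = 2.0645
E(R_Jessop) = R_f + β × MRP = 2.0553% + 2.0645 × 5.2941% = 12.98%

12.98%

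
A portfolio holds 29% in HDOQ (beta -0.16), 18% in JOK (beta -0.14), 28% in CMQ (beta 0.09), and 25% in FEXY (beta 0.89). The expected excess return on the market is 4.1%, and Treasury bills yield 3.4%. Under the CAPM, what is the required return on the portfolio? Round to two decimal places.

4.12%

β_P = Σ w_i β_i = 0.29×-0.16 + 0.18×-0.14 + 0.28×0.09 + 0.25×0.89 = 0.1761
E(R_P) = R_f + β_P × MRP = 3.4% + 0.1761 × 4.1% = 4.12%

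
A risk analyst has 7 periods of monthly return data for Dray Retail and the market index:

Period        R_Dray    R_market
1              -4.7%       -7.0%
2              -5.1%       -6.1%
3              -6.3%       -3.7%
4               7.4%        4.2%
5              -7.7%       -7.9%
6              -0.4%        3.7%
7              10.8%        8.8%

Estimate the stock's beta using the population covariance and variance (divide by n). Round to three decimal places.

Mean R_i = (-4.7 − 5.1 − 6.3 + 7.4 − 7.7 − 0.4 + 10.8) / 7 = -0.8571%
Mean R_m = (-7.0 − 6.1 − 3.7 + 4.2 − 7.9 + 3.7 + 8.8) / 7 = -1.1429%
Σ(R_i − R̄_i)(R_m − R̄_m) = 265.9329  ⇒  Cov = 265.9329 / 7 = 37.9904
Σ(R_m − R̄_m)² = 261.9371  ⇒  Var(R_m) = 261.9371 / 7 = 37.4196
β = Cov / Var(R_m) = 37.9904 / 37.4196 = 1.0153

1.015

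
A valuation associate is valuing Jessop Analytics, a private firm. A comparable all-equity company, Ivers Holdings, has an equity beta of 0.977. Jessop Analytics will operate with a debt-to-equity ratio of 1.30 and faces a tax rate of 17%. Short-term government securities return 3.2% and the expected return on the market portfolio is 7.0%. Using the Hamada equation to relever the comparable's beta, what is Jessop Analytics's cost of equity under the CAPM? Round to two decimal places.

10.92%

β_L = β_U × [1 + (1 − t)(D/E)] = 0.977 × [1 + (1 − 0.17) × 1.30]
    = 0.977 × [1 + 0.83 × 1.30] = 0.977 × 2.0790 = 2.0312
MRP = 7.0% − 3.2% = 3.80%
E(R) = R_f + β_L × MRP = 3.2% + 2.0312 × 3.8% = 10.92%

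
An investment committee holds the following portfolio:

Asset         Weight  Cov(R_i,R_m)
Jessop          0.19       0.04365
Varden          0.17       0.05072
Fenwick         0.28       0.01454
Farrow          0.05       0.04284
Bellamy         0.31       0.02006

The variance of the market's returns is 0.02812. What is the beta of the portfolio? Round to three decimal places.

β_Jessop = 0.04365 / 0.02812 = 1.5523
β_Varden = 0.05072 / 0.02812 = 1.8037
β_Fenwick = 0.01454 / 0.02812 = 0.5171
β_Farrow = 0.04284 / 0.02812 = 1.5235
β_Bellamy = 0.02006 / 0.02812 = 0.7134
β_P = Σ w_i β_i = 0.19×1.5523 + 0.17×1.8037 + 0.28×0.5171 + 0.05×1.5235 + 0.31×0.7134 = 1.0437

1.044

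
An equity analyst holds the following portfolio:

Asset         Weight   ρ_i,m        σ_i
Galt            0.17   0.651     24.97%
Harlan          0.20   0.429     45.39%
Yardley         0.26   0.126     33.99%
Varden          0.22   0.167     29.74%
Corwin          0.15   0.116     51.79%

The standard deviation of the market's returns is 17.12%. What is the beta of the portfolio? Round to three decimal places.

β_Galt = 0.651 × 24.97% / 17.12% = 0.9495
β_Harlan = 0.429 × 45.39% / 17.12% = 1.1374
β_Yardley = 0.126 × 33.99% / 17.12% = 0.2502
β_Varden = 0.167 × 29.74% / 17.12% = 0.2901
β_Corwin = 0.116 × 51.79% / 17.12% = 0.3509
β_P = Σ w_i β_i = 0.17×0.9495 + 0.20×1.1374 + 0.26×0.2502 + 0.22×0.2901 + 0.15×0.3509 = 0.5704

0.570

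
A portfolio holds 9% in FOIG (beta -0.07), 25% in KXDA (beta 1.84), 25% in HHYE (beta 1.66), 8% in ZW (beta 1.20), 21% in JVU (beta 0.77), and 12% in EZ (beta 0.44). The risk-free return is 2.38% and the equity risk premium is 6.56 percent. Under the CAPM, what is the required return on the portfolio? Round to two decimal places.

β_P = Σ w_i β_i = 0.09×-0.07 + 0.25×1.84 + 0.25×1.66 + 0.08×1.20 + 0.21×0.77 + 0.12×0.44 = 1.1792
E(R_P) = R_f + β_P × MRP = 2.38% + 1.1792 × 6.56% = 10.12%

10.12%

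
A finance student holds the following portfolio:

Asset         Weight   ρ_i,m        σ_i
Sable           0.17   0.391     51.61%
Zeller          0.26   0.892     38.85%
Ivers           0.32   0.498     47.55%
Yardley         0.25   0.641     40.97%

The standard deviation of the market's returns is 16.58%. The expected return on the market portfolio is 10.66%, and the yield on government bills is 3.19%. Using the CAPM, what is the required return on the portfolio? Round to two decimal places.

β_Sable = 0.391 × 51.61% / 16.58% = 1.2171
β_Zeller = 0.892 × 38.85% / 16.58% = 2.0901
β_Ivers = 0.498 × 47.55% / 16.58% = 1.4282
β_Yardley = 0.641 × 40.97% / 16.58% = 1.5839
β_P = Σ w_i β_i = 0.17×1.2171 + 0.26×2.0901 + 0.32×1.4282 + 0.25×1.5839 = 1.6033
MRP = 10.66% − 3.19% = 7.47%
E(R_P) = R_f + β_P × MRP = 3.19% + 1.6033 × 7.47% = 15.17%

15.17%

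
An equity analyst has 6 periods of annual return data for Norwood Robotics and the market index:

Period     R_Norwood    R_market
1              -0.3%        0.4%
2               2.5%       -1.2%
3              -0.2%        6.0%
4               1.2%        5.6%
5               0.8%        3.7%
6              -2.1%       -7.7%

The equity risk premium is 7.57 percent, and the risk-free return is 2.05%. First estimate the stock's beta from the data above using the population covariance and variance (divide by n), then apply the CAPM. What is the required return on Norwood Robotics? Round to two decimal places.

3.14%

Mean R_i = (-0.3 + 2.5 − 0.2 + 1.2 + 0.8 − 2.1) / 6 = 0.3167%
Mean R_m = (0.4 − 1.2 + 6.0 + 5.6 + 3.7 − 7.7) / 6 = 1.1333%
Σ(R_i − R̄_i)(R_m − R̄_m) = 19.3767  ⇒  Cov = 19.3767 / 6 = 3.2295
Σ(R_m − R̄_m)² = 134.2333  ⇒  Var(R_m) = 134.2333 / 6 = 22.3722
β = Cov / Var(R_m) = 3.2295 / 22.3722 = 0.1444
E(R) = R_f + β × MRP = 2.05% + 0.1444 × 7.57% = 3.14%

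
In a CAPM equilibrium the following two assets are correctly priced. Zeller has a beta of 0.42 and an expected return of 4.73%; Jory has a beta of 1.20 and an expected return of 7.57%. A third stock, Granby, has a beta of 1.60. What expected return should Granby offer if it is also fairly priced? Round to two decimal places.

9.03%

MRP (SML slope) = (7.57% − 4.73%) / (1.20 − 0.42) = 2.84% / 0.78 = 3.6410%
R_f (intercept) = 4.73% − 0.42 × 3.6410% = 3.2008%
E(R_Granby) = R_f + β × MRP = 3.2008% + 1.60 × 3.6410% = 9.03%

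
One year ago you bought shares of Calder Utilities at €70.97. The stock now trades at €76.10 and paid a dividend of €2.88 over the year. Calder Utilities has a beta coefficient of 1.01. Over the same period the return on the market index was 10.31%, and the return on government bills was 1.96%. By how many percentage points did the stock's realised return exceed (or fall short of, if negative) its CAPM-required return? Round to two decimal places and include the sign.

+0.89%

Realised HPR = (P1 + D1 − P0) / P0 = (76.10 + 2.88 − 70.97) / 70.97 = 8.01 / 70.97 = 11.2865%
MRP = 10.31% − 1.96% = 8.35%
CAPM required = R_f + β·MRP = 1.96% + 1.01 × 8.35% = 10.3935%
α = realised − required = 11.2865% − 10.3935% = +0.89%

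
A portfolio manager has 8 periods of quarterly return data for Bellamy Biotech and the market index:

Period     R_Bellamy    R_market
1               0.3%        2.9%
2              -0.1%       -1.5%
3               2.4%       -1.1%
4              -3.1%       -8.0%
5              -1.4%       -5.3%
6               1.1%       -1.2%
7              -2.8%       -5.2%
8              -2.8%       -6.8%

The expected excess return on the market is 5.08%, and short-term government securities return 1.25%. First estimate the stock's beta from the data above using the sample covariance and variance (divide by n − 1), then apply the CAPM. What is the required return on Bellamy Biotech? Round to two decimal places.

3.54%

Mean R_i = (0.3 − 0.1 + 2.4 − 3.1 − 1.4 + 1.1 − 2.8 − 2.8) / 8 = -0.8000%
Mean R_m = (2.9 − 1.5 − 1.1 − 8.0 − 5.3 − 1.2 − 5.2 − 6.8) / 8 = -3.2750%
Σ(R_i − R̄_i)(R_m − R̄_m) = 41.9200  ⇒  Cov = 41.9200 / 7 = 5.9886
Σ(R_m − R̄_m)² = 92.8750  ⇒  Var(R_m) = 92.8750 / 7 = 13.2679
β = Cov / Var(R_m) = 5.9886 / 13.2679 = 0.4514
E(R) = R_f + β × MRP = 1.25% + 0.4514 × 5.08% = 3.54%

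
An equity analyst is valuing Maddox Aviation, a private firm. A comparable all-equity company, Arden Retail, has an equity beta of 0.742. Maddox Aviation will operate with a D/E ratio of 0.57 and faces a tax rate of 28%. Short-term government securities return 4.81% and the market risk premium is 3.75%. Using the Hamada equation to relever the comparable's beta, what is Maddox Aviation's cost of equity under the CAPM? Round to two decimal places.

8.73%

β_L = β_U × [1 + (1 − t)(D/E)] = 0.742 × [1 + (1 − 0.28) × 0.57]
    = 0.742 × [1 + 0.72 × 0.57] = 0.742 × 1.4104 = 1.0465
E(R) = R_f + β_L × MRP = 4.81% + 1.0465 × 3.75% = 8.73%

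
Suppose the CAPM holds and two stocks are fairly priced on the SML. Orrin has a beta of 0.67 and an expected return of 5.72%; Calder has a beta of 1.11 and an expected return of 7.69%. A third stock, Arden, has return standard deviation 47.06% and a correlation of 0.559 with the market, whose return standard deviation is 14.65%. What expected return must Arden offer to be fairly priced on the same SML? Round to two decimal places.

MRP = (7.69% − 5.72%) / (1.11 − 0.67) = 4.4773%
R_f = 5.72% − 0.67 × 4.4773% = 2.7202%
β_Arden = ρ·σ_i/σ_m = 0.559 × 47.06 / 14.65 = 1.7957
E(R_Arden) = R_f + β × MRP = 2.7202% + 1.7957 × 4.4773% = 10.76%

10.76%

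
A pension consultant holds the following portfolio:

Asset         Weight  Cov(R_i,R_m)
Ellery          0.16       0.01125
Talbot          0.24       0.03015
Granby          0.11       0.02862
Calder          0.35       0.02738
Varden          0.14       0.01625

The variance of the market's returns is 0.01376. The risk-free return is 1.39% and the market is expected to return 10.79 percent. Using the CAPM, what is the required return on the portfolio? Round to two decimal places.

17.81%

β_Ellery = 0.01125 / 0.01376 = 0.8176
β_Talbot = 0.03015 / 0.01376 = 2.1911
β_Granby = 0.02862 / 0.01376 = 2.0799
β_Calder = 0.02738 / 0.01376 = 1.9898
β_Varden = 0.01625 / 0.01376 = 1.1810
β_P = Σ w_i β_i = 0.16×0.8176 + 0.24×2.1911 + 0.11×2.0799 + 0.35×1.9898 + 0.14×1.1810 = 1.7472
MRP = 10.79% − 1.39% = 9.40%
E(R_P) = R_f + β_P × MRP = 1.39% + 1.7472 × 9.40% = 17.81%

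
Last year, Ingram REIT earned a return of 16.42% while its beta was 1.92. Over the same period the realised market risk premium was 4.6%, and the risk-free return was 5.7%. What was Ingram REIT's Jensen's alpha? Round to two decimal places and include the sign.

+1.89%

CAPM benchmark = R_f + β(R_m − R_f) = 5.7% + 1.92 × 4.6% = 14.5320%
α = actual − benchmark = 16.42% − 14.5320% = +1.89%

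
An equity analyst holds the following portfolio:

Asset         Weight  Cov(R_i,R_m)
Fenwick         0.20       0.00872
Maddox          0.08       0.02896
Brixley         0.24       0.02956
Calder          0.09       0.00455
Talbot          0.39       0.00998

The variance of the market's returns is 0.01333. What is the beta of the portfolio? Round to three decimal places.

β_Fenwick = 0.00872 / 0.01333 = 0.6542
β_Maddox = 0.02896 / 0.01333 = 2.1725
β_Brixley = 0.02956 / 0.01333 = 2.2176
β_Calder = 0.00455 / 0.01333 = 0.3413
β_Talbot = 0.00998 / 0.01333 = 0.7487
β_P = Σ w_i β_i = 0.20×0.6542 + 0.08×2.1725 + 0.24×2.2176 + 0.09×0.3413 + 0.39×0.7487 = 1.1596

1.160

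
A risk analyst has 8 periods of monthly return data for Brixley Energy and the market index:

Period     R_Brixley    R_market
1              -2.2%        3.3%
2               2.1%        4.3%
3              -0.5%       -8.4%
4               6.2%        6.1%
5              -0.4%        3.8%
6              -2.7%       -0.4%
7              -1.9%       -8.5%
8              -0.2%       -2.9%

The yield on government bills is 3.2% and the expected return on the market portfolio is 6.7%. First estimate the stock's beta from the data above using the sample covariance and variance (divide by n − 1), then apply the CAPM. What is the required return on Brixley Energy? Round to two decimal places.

Mean R_i = (-2.2 + 2.1 − 0.5 + 6.2 − 0.4 − 2.7 − 1.9 − 0.2) / 8 = 0.0500%
Mean R_m = (3.3 + 4.3 − 8.4 + 6.1 + 3.8 − 0.4 − 8.5 − 2.9) / 8 = -0.3375%
Σ(R_i − R̄_i)(R_m − R̄_m) = 60.2150  ⇒  Cov = 60.2150 / 7 = 8.6021
Σ(R_m − R̄_m)² = 231.4988  ⇒  Var(R_m) = 231.4988 / 7 = 33.0713
β = Cov / Var(R_m) = 8.6021 / 33.0713 = 0.2601
MRP = 6.7% − 3.2% = 3.50%
E(R) = R_f + β × MRP = 3.2% + 0.2601 × 3.5% = 4.11%

4.11%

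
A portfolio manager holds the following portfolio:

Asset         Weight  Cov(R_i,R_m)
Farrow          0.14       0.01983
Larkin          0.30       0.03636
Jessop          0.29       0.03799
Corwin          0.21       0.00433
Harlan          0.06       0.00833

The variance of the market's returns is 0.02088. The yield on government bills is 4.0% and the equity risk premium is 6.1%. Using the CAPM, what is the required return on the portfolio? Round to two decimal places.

11.63%

β_Farrow = 0.01983 / 0.02088 = 0.9497
β_Larkin = 0.03636 / 0.02088 = 1.7414
β_Jessop = 0.03799 / 0.02088 = 1.8194
β_Corwin = 0.00433 / 0.02088 = 0.2074
β_Harlan = 0.00833 / 0.02088 = 0.3989
β_P = Σ w_i β_i = 0.14×0.9497 + 0.30×1.7414 + 0.29×1.8194 + 0.21×0.2074 + 0.06×0.3989 = 1.2505
E(R_P) = R_f + β_P × MRP = 4.0% + 1.2505 × 6.1% = 11.63%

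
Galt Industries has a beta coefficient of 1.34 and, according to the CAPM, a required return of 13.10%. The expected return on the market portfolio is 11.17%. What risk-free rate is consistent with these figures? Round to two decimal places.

5.49%

E(R) = R_f + β(E(R_m) − R_f) = R_f(1 − β) + β·E(R_m)
13.10% = R_f × (1 − 1.34) + 1.34 × 11.17%
13.10% = R_f × -0.34 + 14.9678%
R_f = (13.10% − 14.9678%) / -0.34 = 5.49%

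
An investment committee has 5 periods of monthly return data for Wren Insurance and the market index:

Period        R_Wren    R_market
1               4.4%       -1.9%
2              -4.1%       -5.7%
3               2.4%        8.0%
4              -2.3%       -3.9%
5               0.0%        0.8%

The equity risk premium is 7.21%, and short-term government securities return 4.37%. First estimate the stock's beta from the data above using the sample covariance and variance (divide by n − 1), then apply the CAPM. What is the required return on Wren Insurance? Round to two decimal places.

7.10%

Mean R_i = (4.4 − 4.1 + 2.4 − 2.3 + 0.0) / 5 = 0.0800%
Mean R_m = (-1.9 − 5.7 + 8.0 − 3.9 + 0.8) / 5 = -0.5400%
Σ(R_i − R̄_i)(R_m − R̄_m) = 43.3960  ⇒  Cov = 43.3960 / 4 = 10.8490
Σ(R_m − R̄_m)² = 114.4920  ⇒  Var(R_m) = 114.4920 / 4 = 28.6230
β = Cov / Var(R_m) = 10.8490 / 28.6230 = 0.3790
E(R) = R_f + β × MRP = 4.37% + 0.3790 × 7.21% = 7.10%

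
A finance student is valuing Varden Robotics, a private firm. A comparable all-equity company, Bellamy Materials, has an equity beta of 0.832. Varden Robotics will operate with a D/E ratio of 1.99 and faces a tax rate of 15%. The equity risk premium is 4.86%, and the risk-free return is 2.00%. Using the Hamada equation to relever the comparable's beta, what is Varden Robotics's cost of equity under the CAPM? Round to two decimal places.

β_L = β_U × [1 + (1 − t)(D/E)] = 0.832 × [1 + (1 − 0.15) × 1.99]
    = 0.832 × [1 + 0.85 × 1.99] = 0.832 × 2.6915 = 2.2393
E(R) = R_f + β_L × MRP = 2.00% + 2.2393 × 4.86% = 12.88%

12.88%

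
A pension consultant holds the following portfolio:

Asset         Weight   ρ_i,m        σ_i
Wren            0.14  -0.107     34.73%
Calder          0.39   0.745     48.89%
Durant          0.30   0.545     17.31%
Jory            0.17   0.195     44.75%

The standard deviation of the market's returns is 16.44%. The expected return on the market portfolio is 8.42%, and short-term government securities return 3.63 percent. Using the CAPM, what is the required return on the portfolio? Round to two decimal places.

8.87%

β_Wren = -0.107 × 34.73% / 16.44% = -0.2260
β_Calder = 0.745 × 48.89% / 16.44% = 2.2155
β_Durant = 0.545 × 17.31% / 16.44% = 0.5738
β_Jory = 0.195 × 44.75% / 16.44% = 0.5308
β_P = Σ w_i β_i = 0.14×-0.2260 + 0.39×2.2155 + 0.30×0.5738 + 0.17×0.5308 = 1.0948
MRP = 8.42% − 3.63% = 4.79%
E(R_P) = R_f + β_P × MRP = 3.63% + 1.0948 × 4.79% = 8.87%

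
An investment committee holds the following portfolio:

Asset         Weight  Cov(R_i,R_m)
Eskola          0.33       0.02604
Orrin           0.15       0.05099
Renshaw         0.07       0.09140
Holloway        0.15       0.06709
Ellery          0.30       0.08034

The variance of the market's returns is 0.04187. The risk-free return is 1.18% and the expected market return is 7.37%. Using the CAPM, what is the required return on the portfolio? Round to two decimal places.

β_Eskola = 0.02604 / 0.04187 = 0.6219
β_Orrin = 0.05099 / 0.04187 = 1.2178
β_Renshaw = 0.09140 / 0.04187 = 2.1829
β_Holloway = 0.06709 / 0.04187 = 1.6023
β_Ellery = 0.08034 / 0.04187 = 1.9188
β_P = Σ w_i β_i = 0.33×0.6219 + 0.15×1.2178 + 0.07×2.1829 + 0.15×1.6023 + 0.30×1.9188 = 1.3567
MRP = 7.37% − 1.18% = 6.19%
E(R_P) = R_f + β_P × MRP = 1.18% + 1.3567 × 6.19% = 9.58%

9.58%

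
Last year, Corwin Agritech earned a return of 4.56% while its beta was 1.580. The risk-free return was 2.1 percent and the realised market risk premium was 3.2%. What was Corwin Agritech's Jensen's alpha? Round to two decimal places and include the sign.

CAPM benchmark = R_f + β(R_m − R_f) = 2.1% + 1.580 × 3.2% = 7.1560%
α = actual − benchmark = 4.56% − 7.1560% = -2.60%

-2.60%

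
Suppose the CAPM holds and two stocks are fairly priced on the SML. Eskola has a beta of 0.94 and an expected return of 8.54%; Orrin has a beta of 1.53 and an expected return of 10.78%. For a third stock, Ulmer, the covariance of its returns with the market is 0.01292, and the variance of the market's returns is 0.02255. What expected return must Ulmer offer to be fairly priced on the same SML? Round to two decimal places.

MRP = (10.78% − 8.54%) / (1.53 − 0.94) = 3.7966%
R_f = 8.54% − 0.94 × 3.7966% = 4.9712%
β_Ulmer = Cov / Var(R_m) = 0.01292 / 0.02255 = 0.5729
E(R_Ulmer) = R_f + β × MRP = 4.9712% + 0.5729 × 3.7966% = 7.15%

7.15%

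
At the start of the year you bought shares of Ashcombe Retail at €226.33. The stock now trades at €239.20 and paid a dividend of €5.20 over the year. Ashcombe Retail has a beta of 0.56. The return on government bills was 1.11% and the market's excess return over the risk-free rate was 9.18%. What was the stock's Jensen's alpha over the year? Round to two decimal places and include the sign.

Realised HPR = (P1 + D1 − P0) / P0 = (239.20 + 5.20 − 226.33) / 226.33 = 18.07 / 226.33 = 7.9839%
CAPM required = R_f + β·MRP = 1.11% + 0.56 × 9.18% = 6.2508%
α = realised − required = 7.9839% − 6.2508% = +1.73%

+1.73%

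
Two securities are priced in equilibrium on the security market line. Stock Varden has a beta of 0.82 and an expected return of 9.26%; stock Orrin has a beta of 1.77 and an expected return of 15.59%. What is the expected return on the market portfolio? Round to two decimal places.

Both satisfy E(R) = R_f + β·MRP, so the slope of the SML is
MRP = (15.59% − 9.26%) / (1.77 − 0.82) = 6.33% / 0.95 = 6.6632%
R_f = E(R_Varden) − β_Varden·MRP = 9.26% − 0.82 × 6.6632% = 3.7962%
E(R_m) = R_f + MRP = 3.7962% + 6.6632% = 10.46%

10.46%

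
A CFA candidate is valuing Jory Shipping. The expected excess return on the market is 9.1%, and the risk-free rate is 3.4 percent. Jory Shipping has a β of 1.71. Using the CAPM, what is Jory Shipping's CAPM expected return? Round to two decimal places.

E(R) = R_f + β × MRP = 3.4% + 1.71 × 9.1% = 18.96%

18.96%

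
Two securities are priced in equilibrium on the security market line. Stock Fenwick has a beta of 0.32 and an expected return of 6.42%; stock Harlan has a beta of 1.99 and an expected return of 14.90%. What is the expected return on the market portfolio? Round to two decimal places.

Both satisfy E(R) = R_f + β·MRP, so the slope of the SML is
MRP = (14.90% − 6.42%) / (1.99 − 0.32) = 8.48% / 1.67 = 5.0778%
R_f = E(R_Fenwick) − β_Fenwick·MRP = 6.42% − 0.32 × 5.0778% = 4.7951%
E(R_m) = R_f + MRP = 4.7951% + 5.0778% = 9.87%

9.87%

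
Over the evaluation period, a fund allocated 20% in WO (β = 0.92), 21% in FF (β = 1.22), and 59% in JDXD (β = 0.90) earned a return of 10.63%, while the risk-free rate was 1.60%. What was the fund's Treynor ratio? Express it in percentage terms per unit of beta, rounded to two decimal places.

β_P = 0.20×0.92 + 0.21×1.22 + 0.59×0.90 = 0.9712
Treynor = (R_P − R_f) / β_P = (10.63% − 1.60%) / 0.9712 = 9.03% / 0.9712 = 9.30%

9.30%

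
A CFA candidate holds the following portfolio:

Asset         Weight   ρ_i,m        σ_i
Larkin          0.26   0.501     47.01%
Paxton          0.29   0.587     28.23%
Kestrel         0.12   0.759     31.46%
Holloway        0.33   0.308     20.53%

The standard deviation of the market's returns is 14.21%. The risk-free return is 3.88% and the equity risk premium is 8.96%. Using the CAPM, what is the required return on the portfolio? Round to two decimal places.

13.89%

β_Larkin = 0.501 × 47.01% / 14.21% = 1.6574
β_Paxton = 0.587 × 28.23% / 14.21% = 1.1662
β_Kestrel = 0.759 × 31.46% / 14.21% = 1.6804
β_Holloway = 0.308 × 20.53% / 14.21% = 0.4450
β_P = Σ w_i β_i = 0.26×1.6574 + 0.29×1.1662 + 0.12×1.6804 + 0.33×0.4450 = 1.1176
E(R_P) = R_f + β_P × MRP = 3.88% + 1.1176 × 8.96% = 13.89%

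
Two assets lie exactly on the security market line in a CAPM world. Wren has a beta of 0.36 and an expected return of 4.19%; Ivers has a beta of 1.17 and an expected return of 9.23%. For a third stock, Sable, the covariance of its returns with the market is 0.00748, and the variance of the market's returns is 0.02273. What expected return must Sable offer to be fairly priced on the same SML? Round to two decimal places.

4.00%

MRP = (9.23% − 4.19%) / (1.17 − 0.36) = 6.2222%
R_f = 4.19% − 0.36 × 6.2222% = 1.9500%
β_Sable = Cov / Var(R_m) = 0.00748 / 0.02273 = 0.3291
E(R_Sable) = R_f + β × MRP = 1.9500% + 0.3291 × 6.2222% = 4.00%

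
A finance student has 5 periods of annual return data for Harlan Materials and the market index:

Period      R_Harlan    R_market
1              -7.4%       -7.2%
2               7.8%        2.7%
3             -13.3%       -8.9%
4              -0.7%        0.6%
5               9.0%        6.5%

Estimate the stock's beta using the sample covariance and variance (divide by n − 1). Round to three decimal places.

Mean R_i = (-7.4 + 7.8 − 13.3 − 0.7 + 9.0) / 5 = -0.9200%
Mean R_m = (-7.2 + 2.7 − 8.9 + 0.6 + 6.5) / 5 = -1.2600%
Σ(R_i − R̄_i)(R_m − R̄_m) = 244.9940  ⇒  Cov = 244.9940 / 4 = 61.2485
Σ(R_m − R̄_m)² = 173.0120  ⇒  Var(R_m) = 173.0120 / 4 = 43.2530
β = Cov / Var(R_m) = 61.2485 / 43.2530 = 1.4161

1.416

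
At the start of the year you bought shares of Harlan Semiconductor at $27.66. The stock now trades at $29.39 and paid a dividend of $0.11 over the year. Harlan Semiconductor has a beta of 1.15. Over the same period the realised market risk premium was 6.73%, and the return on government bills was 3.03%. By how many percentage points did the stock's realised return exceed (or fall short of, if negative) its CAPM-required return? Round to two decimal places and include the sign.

Realised HPR = (P1 + D1 − P0) / P0 = (29.39 + 0.11 − 27.66) / 27.66 = 1.84 / 27.66 = 6.6522%
CAPM required = R_f + β·MRP = 3.03% + 1.15 × 6.73% = 10.7695%
α = realised − required = 6.6522% − 10.7695% = -4.12%

-4.12%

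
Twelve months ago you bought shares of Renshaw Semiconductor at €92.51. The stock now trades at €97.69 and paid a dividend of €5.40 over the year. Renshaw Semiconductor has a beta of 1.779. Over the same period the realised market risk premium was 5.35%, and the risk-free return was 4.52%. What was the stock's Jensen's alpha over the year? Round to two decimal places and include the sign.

Realised HPR = (P1 + D1 − P0) / P0 = (97.69 + 5.40 − 92.51) / 92.51 = 10.58 / 92.51 = 11.4366%
CAPM required = R_f + β·MRP = 4.52% + 1.779 × 5.35% = 14.03765%
α = realised − required = 11.4366% − 14.03765% = -2.60%

-2.60%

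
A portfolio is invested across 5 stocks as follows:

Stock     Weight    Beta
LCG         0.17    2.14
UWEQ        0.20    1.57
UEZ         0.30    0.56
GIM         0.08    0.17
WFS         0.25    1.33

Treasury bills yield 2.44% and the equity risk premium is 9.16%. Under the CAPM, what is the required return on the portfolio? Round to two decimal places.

13.36%

β_P = Σ w_i β_i = 0.17×2.14 + 0.20×1.57 + 0.30×0.56 + 0.08×0.17 + 0.25×1.33 = 1.1919
E(R_P) = R_f + β_P × MRP = 2.44% + 1.1919 × 9.16% = 13.36%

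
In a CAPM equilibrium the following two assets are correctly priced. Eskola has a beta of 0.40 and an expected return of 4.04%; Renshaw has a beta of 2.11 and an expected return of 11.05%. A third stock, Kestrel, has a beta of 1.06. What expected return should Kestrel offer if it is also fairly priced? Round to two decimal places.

6.75%

MRP (SML slope) = (11.05% − 4.04%) / (2.11 − 0.40) = 7.01% / 1.71 = 4.0994%
R_f (intercept) = 4.04% − 0.40 × 4.0994% = 2.4002%
E(R_Kestrel) = R_f + β × MRP = 2.4002% + 1.06 × 4.0994% = 6.75%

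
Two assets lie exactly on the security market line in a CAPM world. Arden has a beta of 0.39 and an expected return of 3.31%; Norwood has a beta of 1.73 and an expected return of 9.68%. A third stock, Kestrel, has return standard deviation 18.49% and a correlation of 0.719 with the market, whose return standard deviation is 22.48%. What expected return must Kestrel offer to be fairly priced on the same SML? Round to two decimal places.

4.27%

MRP = (9.68% − 3.31%) / (1.73 − 0.39) = 4.7537%
R_f = 3.31% − 0.39 × 4.7537% = 1.4561%
β_Kestrel = ρ·σ_i/σ_m = 0.719 × 18.49 / 22.48 = 0.5914
E(R_Kestrel) = R_f + β × MRP = 1.4561% + 0.5914 × 4.7537% = 4.27%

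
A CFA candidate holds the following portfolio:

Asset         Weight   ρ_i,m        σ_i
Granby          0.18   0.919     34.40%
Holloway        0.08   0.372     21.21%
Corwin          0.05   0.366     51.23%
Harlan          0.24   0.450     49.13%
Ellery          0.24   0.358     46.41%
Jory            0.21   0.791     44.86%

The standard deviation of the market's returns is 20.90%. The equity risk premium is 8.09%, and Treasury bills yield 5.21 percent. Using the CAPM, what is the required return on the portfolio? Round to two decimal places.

14.50%

β_Granby = 0.919 × 34.40% / 20.90% = 1.5126
β_Holloway = 0.372 × 21.21% / 20.90% = 0.3775
β_Corwin = 0.366 × 51.23% / 20.90% = 0.8971
β_Harlan = 0.450 × 49.13% / 20.90% = 1.0578
β_Ellery = 0.358 × 46.41% / 20.90% = 0.7950
β_Jory = 0.791 × 44.86% / 20.90% = 1.6978
β_P = Σ w_i β_i = 0.18×1.5126 + 0.08×0.3775 + 0.05×0.8971 + 0.24×1.0578 + 0.24×0.7950 + 0.21×1.6978 = 1.1485
E(R_P) = R_f + β_P × MRP = 5.21% + 1.1485 × 8.09% = 14.50%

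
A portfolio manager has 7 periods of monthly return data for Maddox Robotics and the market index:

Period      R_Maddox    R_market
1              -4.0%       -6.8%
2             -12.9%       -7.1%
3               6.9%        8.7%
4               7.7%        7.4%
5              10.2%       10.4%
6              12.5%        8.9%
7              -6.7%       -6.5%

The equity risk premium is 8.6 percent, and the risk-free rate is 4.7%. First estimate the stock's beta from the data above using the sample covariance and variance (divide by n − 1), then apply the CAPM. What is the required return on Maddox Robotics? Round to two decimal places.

Mean R_i = (-4.0 − 12.9 + 6.9 + 7.7 + 10.2 + 12.5 − 6.7) / 7 = 1.9571%
Mean R_m = (-6.8 − 7.1 + 8.7 + 7.4 + 10.4 + 8.9 − 6.5) / 7 = 2.1429%
Σ(R_i − R̄_i)(R_m − R̄_m) = 467.3229  ⇒  Cov = 467.3229 / 6 = 77.8872
Σ(R_m − R̄_m)² = 424.5771  ⇒  Var(R_m) = 424.5771 / 6 = 70.7629
β = Cov / Var(R_m) = 77.8872 / 70.7629 = 1.1007
E(R) = R_f + β × MRP = 4.7% + 1.1007 × 8.6% = 14.17%

14.17%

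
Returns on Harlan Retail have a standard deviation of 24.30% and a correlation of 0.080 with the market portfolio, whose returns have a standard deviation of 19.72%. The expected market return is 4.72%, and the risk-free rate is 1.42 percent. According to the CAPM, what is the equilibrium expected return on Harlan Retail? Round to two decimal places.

1.75%

β = ρ × σ_i / σ_m = 0.080 × 24.30% / 19.72% = 0.0986
MRP = 4.72% − 1.42% = 3.30%
E(R) = 1.42% + 0.0986 × 3.30% = 1.75%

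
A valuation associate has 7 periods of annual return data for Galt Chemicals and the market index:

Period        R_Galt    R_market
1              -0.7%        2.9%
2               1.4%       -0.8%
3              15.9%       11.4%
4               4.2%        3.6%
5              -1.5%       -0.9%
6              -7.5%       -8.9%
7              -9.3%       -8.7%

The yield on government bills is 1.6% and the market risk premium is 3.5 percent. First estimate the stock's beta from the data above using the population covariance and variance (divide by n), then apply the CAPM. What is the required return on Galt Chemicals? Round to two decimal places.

Mean R_i = (-0.7 + 1.4 + 15.9 + 4.2 − 1.5 − 7.5 − 9.3) / 7 = 0.3571%
Mean R_m = (2.9 − 0.8 + 11.4 + 3.6 − 0.9 − 8.9 − 8.7) / 7 = -0.2000%
Σ(R_i − R̄_i)(R_m − R̄_m) = 342.7400  ⇒  Cov = 342.7400 / 7 = 48.9629
Σ(R_m − R̄_m)² = 307.4000  ⇒  Var(R_m) = 307.4000 / 7 = 43.9143
β = Cov / Var(R_m) = 48.9629 / 43.9143 = 1.1150
E(R) = R_f + β × MRP = 1.6% + 1.1150 × 3.5% = 5.50%

5.50%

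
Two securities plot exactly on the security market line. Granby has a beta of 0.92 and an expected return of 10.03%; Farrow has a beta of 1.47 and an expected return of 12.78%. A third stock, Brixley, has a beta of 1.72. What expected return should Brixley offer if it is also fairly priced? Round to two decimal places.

14.03%

MRP (SML slope) = (12.78% − 10.03%) / (1.47 − 0.92) = 2.75% / 0.55 = 5.0000%
R_f (intercept) = 10.03% − 0.92 × 5.0000% = 5.4300%
E(R_Brixley) = R_f + β × MRP = 5.4300% + 1.72 × 5.0000% = 14.03%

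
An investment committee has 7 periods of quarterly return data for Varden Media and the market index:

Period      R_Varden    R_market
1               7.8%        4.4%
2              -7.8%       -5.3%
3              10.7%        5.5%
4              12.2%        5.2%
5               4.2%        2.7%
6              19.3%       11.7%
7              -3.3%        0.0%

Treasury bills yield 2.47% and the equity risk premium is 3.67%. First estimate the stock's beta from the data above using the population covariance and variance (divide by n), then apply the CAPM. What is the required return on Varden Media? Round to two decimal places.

8.82%

Mean R_i = (7.8 − 7.8 + 10.7 + 12.2 + 4.2 + 19.3 − 3.3) / 7 = 6.1571%
Mean R_m = (4.4 − 5.3 + 5.5 + 5.2 + 2.7 + 11.7 + 0.0) / 7 = 3.4571%
Σ(R_i − R̄_i)(R_m − R̄_m) = 286.0971  ⇒  Cov = 286.0971 / 7 = 40.8710
Σ(R_m − R̄_m)² = 165.2571  ⇒  Var(R_m) = 165.2571 / 7 = 23.6082
β = Cov / Var(R_m) = 40.8710 / 23.6082 = 1.7312
E(R) = R_f + β × MRP = 2.47% + 1.7312 × 3.67% = 8.82%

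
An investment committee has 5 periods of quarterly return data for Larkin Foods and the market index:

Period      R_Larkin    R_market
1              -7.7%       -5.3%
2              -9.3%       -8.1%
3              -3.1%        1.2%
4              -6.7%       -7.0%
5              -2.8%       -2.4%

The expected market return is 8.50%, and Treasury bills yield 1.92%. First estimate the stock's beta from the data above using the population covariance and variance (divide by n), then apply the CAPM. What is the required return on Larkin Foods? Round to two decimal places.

Mean R_i = (-7.7 − 9.3 − 3.1 − 6.7 − 2.8) / 5 = -5.9200%
Mean R_m = (-5.3 − 8.1 + 1.2 − 7.0 − 2.4) / 5 = -4.3200%
Σ(R_i − R̄_i)(R_m − R̄_m) = 38.1680  ⇒  Cov = 38.1680 / 5 = 7.6336
Σ(R_m − R̄_m)² = 56.5880  ⇒  Var(R_m) = 56.5880 / 5 = 11.3176
β = Cov / Var(R_m) = 7.6336 / 11.3176 = 0.6745
MRP = 8.50% − 1.92% = 6.58%
E(R) = R_f + β × MRP = 1.92% + 0.6745 × 6.58% = 6.36%

6.36%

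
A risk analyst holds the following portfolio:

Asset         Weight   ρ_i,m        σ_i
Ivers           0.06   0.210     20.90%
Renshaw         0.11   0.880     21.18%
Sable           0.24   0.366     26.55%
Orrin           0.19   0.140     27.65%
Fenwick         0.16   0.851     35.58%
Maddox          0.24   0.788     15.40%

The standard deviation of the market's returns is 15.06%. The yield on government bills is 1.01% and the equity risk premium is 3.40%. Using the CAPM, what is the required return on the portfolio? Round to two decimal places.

3.98%

β_Ivers = 0.210 × 20.90% / 15.06% = 0.2914
β_Renshaw = 0.880 × 21.18% / 15.06% = 1.2376
β_Sable = 0.366 × 26.55% / 15.06% = 0.6452
β_Orrin = 0.140 × 27.65% / 15.06% = 0.2570
β_Fenwick = 0.851 × 35.58% / 15.06% = 2.0105
β_Maddox = 0.788 × 15.40% / 15.06% = 0.8058
β_P = Σ w_i β_i = 0.06×0.2914 + 0.11×1.2376 + 0.24×0.6452 + 0.19×0.2570 + 0.16×2.0105 + 0.24×0.8058 = 0.8724
E(R_P) = R_f + β_P × MRP = 1.01% + 0.8724 × 3.40% = 3.98%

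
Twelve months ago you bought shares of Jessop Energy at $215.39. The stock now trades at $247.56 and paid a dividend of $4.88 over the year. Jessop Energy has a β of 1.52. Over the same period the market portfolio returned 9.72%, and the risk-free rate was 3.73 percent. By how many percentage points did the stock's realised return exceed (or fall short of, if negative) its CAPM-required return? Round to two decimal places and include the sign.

+4.37%

Realised HPR = (P1 + D1 − P0) / P0 = (247.56 + 4.88 − 215.39) / 215.39 = 37.05 / 215.39 = 17.2014%
MRP = 9.72% − 3.73% = 5.99%
CAPM required = R_f + β·MRP = 3.73% + 1.52 × 5.99% = 12.8348%
α = realised − required = 17.2014% − 12.8348% = +4.37%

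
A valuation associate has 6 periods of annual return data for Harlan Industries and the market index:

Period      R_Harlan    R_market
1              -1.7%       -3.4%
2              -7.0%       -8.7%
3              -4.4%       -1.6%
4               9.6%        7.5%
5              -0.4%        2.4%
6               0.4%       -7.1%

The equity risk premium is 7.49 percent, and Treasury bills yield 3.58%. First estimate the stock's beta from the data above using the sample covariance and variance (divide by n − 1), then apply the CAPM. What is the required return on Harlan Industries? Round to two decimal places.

Mean R_i = (-1.7 − 7.0 − 4.4 + 9.6 − 0.4 + 0.4) / 6 = -0.5833%
Mean R_m = (-3.4 − 8.7 − 1.6 + 7.5 + 2.4 − 7.1) / 6 = -1.8167%
Σ(R_i − R̄_i)(R_m − R̄_m) = 135.5617  ⇒  Cov = 135.5617 / 5 = 27.1123
Σ(R_m − R̄_m)² = 182.4283  ⇒  Var(R_m) = 182.4283 / 5 = 36.4857
β = Cov / Var(R_m) = 27.1123 / 36.4857 = 0.7431
E(R) = R_f + β × MRP = 3.58% + 0.7431 × 7.49% = 9.15%

9.15%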